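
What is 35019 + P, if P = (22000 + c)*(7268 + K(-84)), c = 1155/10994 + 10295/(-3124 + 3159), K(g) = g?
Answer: 6164216361853/38479 ≈ 1.6020e+8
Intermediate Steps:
c = 22644731/76958 (c = 1155*(1/10994) + 10295/35 = 1155/10994 + 10295*(1/35) = 1155/10994 + 2059/7 = 22644731/76958 ≈ 294.25)
P = 6162868865752/38479 (P = (22000 + 22644731/76958)*(7268 - 84) = (1715720731/76958)*7184 = 6162868865752/38479 ≈ 1.6016e+8)
35019 + P = 35019 + 6162868865752/38479 = 6164216361853/38479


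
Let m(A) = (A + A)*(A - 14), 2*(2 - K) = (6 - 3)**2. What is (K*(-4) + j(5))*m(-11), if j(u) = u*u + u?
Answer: 22000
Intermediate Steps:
K = -5/2 (K = 2 - (6 - 3)**2/2 = 2 - 1/2*3**2 = 2 - 1/2*9 = 2 - 9/2 = -5/2 ≈ -2.5000)
j(u) = u + u**2 (j(u) = u**2 + u = u + u**2)
m(A) = 2*A*(-14 + A) (m(A) = (2*A)*(-14 + A) = 2*A*(-14 + A))
(K*(-4) + j(5))*m(-11) = (-5/2*(-4) + 5*(1 + 5))*(2*(-11)*(-14 - 11)) = (10 + 5*6)*(2*(-11)*(-25)) = (10 + 30)*550 = 40*550 = 22000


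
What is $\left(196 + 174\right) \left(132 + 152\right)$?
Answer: $105080$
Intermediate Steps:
$\left(196 + 174\right) \left(132 + 152\right) = 370 \cdot 284 = 105080$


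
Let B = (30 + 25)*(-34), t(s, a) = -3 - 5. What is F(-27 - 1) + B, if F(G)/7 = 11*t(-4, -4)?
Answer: -2486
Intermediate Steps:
t(s, a) = -8
B = -1870 (B = 55*(-34) = -1870)
F(G) = -616 (F(G) = 7*(11*(-8)) = 7*(-88) = -616)
F(-27 - 1) + B = -616 - 1870 = -2486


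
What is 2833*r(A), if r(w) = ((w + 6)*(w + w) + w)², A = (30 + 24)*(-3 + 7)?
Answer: 26174241115200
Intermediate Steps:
A = 216 (A = 54*4 = 216)
r(w) = (w + 2*w*(6 + w))² (r(w) = ((6 + w)*(2*w) + w)² = (2*w*(6 + w) + w)² = (w + 2*w*(6 + w))²)
2833*r(A) = 2833*(216²*(13 + 2*216)²) = 2833*(46656*(13 + 432)²) = 2833*(46656*445²) = 2833*(46656*198025) = 2833*9239054400 = 26174241115200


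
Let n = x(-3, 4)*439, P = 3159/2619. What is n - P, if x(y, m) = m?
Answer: 170215/97 ≈ 1754.8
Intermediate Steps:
P = 117/97 (P = 3159*(1/2619) = 117/97 ≈ 1.2062)
n = 1756 (n = 4*439 = 1756)
n - P = 1756 - 1*117/97 = 1756 - 117/97 = 170215/97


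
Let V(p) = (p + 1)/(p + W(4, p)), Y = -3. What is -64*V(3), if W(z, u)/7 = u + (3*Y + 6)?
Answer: -256/3 ≈ -85.333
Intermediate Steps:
W(z, u) = -21 + 7*u (W(z, u) = 7*(u + (3*(-3) + 6)) = 7*(u + (-9 + 6)) = 7*(u - 3) = 7*(-3 + u) = -21 + 7*u)
V(p) = (1 + p)/(-21 + 8*p) (V(p) = (p + 1)/(p + (-21 + 7*p)) = (1 + p)/(-21 + 8*p))
-64*V(3) = -64*(1 + 3)/(-21 + 8*3) = -64*4/(-21 + 24) = -64*4/3 = -256/3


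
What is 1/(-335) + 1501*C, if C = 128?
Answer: 64362879/335 ≈ 1.9213e+5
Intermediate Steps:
1/(-335) + 1501*C = 1/(-335) + 1501*128 = -1/335 + 192128 = 64362879/335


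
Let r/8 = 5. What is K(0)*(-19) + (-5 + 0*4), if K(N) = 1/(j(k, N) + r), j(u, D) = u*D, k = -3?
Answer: -219/40 ≈ -5.4750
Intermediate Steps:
j(u, D) = D*u
r = 40 (r = 8*5 = 40)
K(N) = 1/(40 - 3*N) (K(N) = 1/(N*(-3) + 40) = 1/(-3*N + 40) = 1/(40 - 3*N))
K(0)*(-19) + (-5 + 0*4) = -19/(40 - 3*0) + (-5 + 0*4) = -19/(40 + 0) + (-5 + 0) = -19/40 - 5 = -219/40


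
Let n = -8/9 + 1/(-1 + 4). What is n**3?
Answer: -125/729 ≈ -0.17147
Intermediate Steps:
n = -5/9 (n = -8*1/9 + 1/3 = -8/9 + 1*(1/3) = -8/9 + 1/3 = -5/9 ≈ -0.55556)
n**3 = (-5/9)**3 = -125/729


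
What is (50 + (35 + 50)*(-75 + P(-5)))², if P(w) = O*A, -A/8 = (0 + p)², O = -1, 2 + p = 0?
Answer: 12996025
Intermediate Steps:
p = -2 (p = -2 + 0 = -2)
A = -32 (A = -8*(0 - 2)² = -8*(-2)² = -8*4 = -32)
P(w) = 32 (P(w) = -1*(-32) = 32)
(50 + (35 + 50)*(-75 + P(-5)))² = (50 + (35 + 50)*(-75 + 32))² = (50 + 85*(-43))² = (50 - 3655)² = (-3605)² = 12996025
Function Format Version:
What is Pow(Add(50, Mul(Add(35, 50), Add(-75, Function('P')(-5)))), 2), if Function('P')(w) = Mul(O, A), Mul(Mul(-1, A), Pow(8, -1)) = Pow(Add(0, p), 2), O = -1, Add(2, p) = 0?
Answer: 12996025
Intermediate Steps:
p = -2 (p = Add(-2, 0) = -2)
A = -32 (A = Mul(-8, Pow(Add(0, -2), 2)) = Mul(-8, Pow(-2, 2)) = Mul(-8, 4) = -32)
Function('P')(w) = 32 (Function('P')(w) = Mul(-1, -32) = 32)
Pow(Add(50, Mul(Add(35, 50), Add(-75, Function('P')(-5)))), 2) = Pow(Add(50, Mul(Add(35, 50), Add(-75, 32))), 2) = Pow(Add(50, Mul(85, -43)), 2) = Pow(Add(50, -3655), 2) = Pow(-3605, 2) = 12996025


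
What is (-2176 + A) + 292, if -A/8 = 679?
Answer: -7316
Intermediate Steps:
A = -5432 (A = -8*679 = -5432)
(-2176 + A) + 292 = (-2176 - 5432) + 292 = -7608 + 292 = -7316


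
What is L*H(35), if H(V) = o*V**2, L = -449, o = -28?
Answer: 15400700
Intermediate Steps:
H(V) = -28*V**2
L*H(35) = -(-12572)*35**2 = -(-12572)*1225 = -449*(-34300) = 15400700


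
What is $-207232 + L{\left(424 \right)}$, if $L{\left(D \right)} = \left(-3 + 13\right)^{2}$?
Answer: $-207132$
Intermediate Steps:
$L{\left(D \right)} = 100$ ($L{\left(D \right)} = 10^{2} = 100$)
$-207232 + L{\left(424 \right)} = -207232 + 100 = -207132$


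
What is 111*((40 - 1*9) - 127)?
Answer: -10656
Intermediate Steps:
111*((40 - 1*9) - 127) = 111*((40 - 9) - 127) = 111*(31 - 127) = 111*(-96) = -10656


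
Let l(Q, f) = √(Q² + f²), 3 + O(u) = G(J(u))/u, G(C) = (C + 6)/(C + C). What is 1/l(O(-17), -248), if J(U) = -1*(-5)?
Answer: 170*√1777737041/1777737041 ≈ 0.0040319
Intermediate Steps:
J(U) = 5
G(C) = (6 + C)/(2*C) (G(C) = (6 + C)/((2*C)) = (6 + C)*(1/(2*C)) = (6 + C)/(2*C))
O(u) = -3 + 11/(10*u) (O(u) = -3 + ((½)*(6 + 5)/5)/u = -3 + ((½)*(⅕)*11)/u = -3 + 11/(10*u))
1/l(O(-17), -248) = 1/(√((-3 + (11/10)/(-17))² + (-248)²)) = 1/(√((-3 + (11/10)*(-1/17))² + 61504)) = 1/(√((-3 - 11/170)² + 61504)) = 1/(√((-521/170)² + 61504)) = 1/(√(271441/28900 + 61504)) = 1/(√(1777737041/28900)) = 1/(√1777737041/170) = 170*√1777737041/1777737041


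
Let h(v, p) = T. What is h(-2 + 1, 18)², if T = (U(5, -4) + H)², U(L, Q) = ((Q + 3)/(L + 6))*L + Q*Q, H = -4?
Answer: 260144641/14641 ≈ 17768.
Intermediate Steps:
U(L, Q) = Q² + L*(3 + Q)/(6 + L) (U(L, Q) = ((3 + Q)/(6 + L))*L + Q² = L*(3 + Q)/(6 + L) + Q² = Q² + L*(3 + Q)/(6 + L))
T = 16129/121 (T = ((3*5 + 6*(-4)² + 5*(-4) + 5*(-4)²)/(6 + 5) - 4)² = ((15 + 6*16 - 20 + 5*16)/11 - 4)² = ((15 + 96 - 20 + 80)/11 - 4)² = ((1/11)*171 - 4)² = (171/11 - 4)² = (127/11)² = 16129/121 ≈ 133.30)
h(v, p) = 16129/121
h(-2 + 1, 18)² = (16129/121)² = 260144641/14641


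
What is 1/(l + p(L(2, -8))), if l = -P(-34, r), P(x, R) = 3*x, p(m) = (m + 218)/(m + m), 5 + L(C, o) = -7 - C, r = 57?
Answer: 7/663 ≈ 0.010558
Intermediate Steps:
L(C, o) = -12 - C (L(C, o) = -5 + (-7 - C) = -12 - C)
p(m) = (218 + m)/(2*m) (p(m) = (218 + m)/((2*m)) = (218 + m)*(1/(2*m)) = (218 + m)/(2*m))
l = 102 (l = -3*(-34) = -1*(-102) = 102)
1/(l + p(L(2, -8))) = 1/(102 + (218 + (-12 - 1*2))/(2*(-12 - 1*2))) = 1/(102 + (218 + (-12 - 2))/(2*(-12 - 2))) = 1/(102 + (½)*(218 - 14)/(-14)) = 1/(102 + (½)*(-1/14)*204) = 1/(102 - 51/7) = 1/(663/7) = 7/663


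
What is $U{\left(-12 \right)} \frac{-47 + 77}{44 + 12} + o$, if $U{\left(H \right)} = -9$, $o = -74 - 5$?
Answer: $- \frac{2347}{28} \approx -83.821$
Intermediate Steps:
$o = -79$
$U{\left(-12 \right)} \frac{-47 + 77}{44 + 12} + o = - 9 \frac{-47 + 77}{44 + 12} - 79 = - 9 \cdot \frac{30}{56} - 79 = - 9 \cdot 30 \cdot \frac{1}{56} - 79 = \left(-9\right) \frac{15}{28} - 79 = - \frac{135}{28} - 79 = - \frac{2347}{28}$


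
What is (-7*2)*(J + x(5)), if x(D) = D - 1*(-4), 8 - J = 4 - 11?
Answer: -336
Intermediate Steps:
J = 15 (J = 8 - (4 - 11) = 8 - 1*(-7) = 8 + 7 = 15)
x(D) = 4 + D (x(D) = D + 4 = 4 + D)
(-7*2)*(J + x(5)) = (-7*2)*(15 + (4 + 5)) = -14*(15 + 9) = -14*24 = -336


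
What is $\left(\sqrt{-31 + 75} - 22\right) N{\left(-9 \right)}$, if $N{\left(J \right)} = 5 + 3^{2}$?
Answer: $-308 + 28 \sqrt{11} \approx -215.13$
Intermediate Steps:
$N{\left(J \right)} = 14$ ($N{\left(J \right)} = 5 + 9 = 14$)
$\left(\sqrt{-31 + 75} - 22\right) N{\left(-9 \right)} = \left(\sqrt{-31 + 75} - 22\right) 14 = \left(\sqrt{44} - 22\right) 14 = \left(2 \sqrt{11} - 22\right) 14 = \left(-22 + 2 \sqrt{11}\right) 14 = -308 + 28 \sqrt{11}$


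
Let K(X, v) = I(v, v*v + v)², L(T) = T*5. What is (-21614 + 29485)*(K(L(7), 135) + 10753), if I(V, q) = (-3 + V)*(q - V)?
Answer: 45552566373426863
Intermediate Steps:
L(T) = 5*T
K(X, v) = (-4*v² + v*(v + v²))² (K(X, v) = (-v² - 3*(v*v + v) + 3*v + v*(v*v + v))² = (-v² - 3*(v² + v) + 3*v + v*(v² + v))² = (-v² - 3*(v + v²) + 3*v + v*(v + v²))² = (-v² + (-3*v - 3*v²) + 3*v + v*(v + v²))² = (-4*v² + v*(v + v²))²)
(-21614 + 29485)*(K(L(7), 135) + 10753) = (-21614 + 29485)*(135⁴*(9 + 135² - 6*135) + 10753) = 7871*(332150625*(9 + 18225 - 810) + 10753) = 7871*(332150625*17424 + 10753) = 7871*(5787392490000 + 10753) = 7871*5787392500753 = 45552566373426863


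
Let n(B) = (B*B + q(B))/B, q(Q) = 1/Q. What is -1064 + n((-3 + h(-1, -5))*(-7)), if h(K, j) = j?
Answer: -3161087/3136 ≈ -1008.0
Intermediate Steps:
q(Q) = 1/Q
n(B) = (1/B + B**2)/B (n(B) = (B*B + 1/B)/B = (B**2 + 1/B)/B = (1/B + B**2)/B)
-1064 + n((-3 + h(-1, -5))*(-7)) = -1064 + ((-3 - 5)*(-7) + ((-3 - 5)*(-7))**(-2)) = -1064 + (-8*(-7) + (-8*(-7))**(-2)) = -1064 + (56 + 56**(-2)) = -1064 + (56 + 1/3136) = -1064 + 175617/3136 = -3161087/3136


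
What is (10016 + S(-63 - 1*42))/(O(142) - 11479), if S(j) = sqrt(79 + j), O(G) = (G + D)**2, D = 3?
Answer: 5008/4773 + I*sqrt(26)/9546 ≈ 1.0492 + 0.00053415*I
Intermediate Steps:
O(G) = (3 + G)**2 (O(G) = (G + 3)**2 = (3 + G)**2)
(10016 + S(-63 - 1*42))/(O(142) - 11479) = (10016 + sqrt(79 + (-63 - 1*42)))/((3 + 142)**2 - 11479) = (10016 + sqrt(79 + (-63 - 42)))/(145**2 - 11479) = (10016 + sqrt(79 - 105))/(21025 - 11479) = (10016 + sqrt(-26))/9546 = (10016 + I*sqrt(26))*(1/9546) = 5008/4773 + I*sqrt(26)/9546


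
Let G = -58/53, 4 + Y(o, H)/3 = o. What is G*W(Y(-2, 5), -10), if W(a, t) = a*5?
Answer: 5220/53 ≈ 98.491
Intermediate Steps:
Y(o, H) = -12 + 3*o
W(a, t) = 5*a
G = -58/53 (G = -58*1/53 = -58/53 ≈ -1.0943)
G*W(Y(-2, 5), -10) = -290*(-12 + 3*(-2))/53 = -290*(-12 - 6)/53 = -290*(-18)/53 = -58/53*(-90) = 5220/53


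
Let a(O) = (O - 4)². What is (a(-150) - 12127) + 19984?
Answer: 31573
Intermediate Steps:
a(O) = (-4 + O)²
(a(-150) - 12127) + 19984 = ((-4 - 150)² - 12127) + 19984 = ((-154)² - 12127) + 19984 = (23716 - 12127) + 19984 = 11589 + 19984 = 31573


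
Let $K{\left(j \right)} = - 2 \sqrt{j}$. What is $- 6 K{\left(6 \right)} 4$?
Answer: $48 \sqrt{6} \approx 117.58$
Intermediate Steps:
$- 6 K{\left(6 \right)} 4 = - 6 \left(- 2 \sqrt{6}\right) 4 = 12 \sqrt{6} \cdot 4 = 48 \sqrt{6}$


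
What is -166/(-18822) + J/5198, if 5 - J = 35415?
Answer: -166406038/24459189 ≈ -6.8034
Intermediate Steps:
J = -35410 (J = 5 - 1*35415 = 5 - 35415 = -35410)
-166/(-18822) + J/5198 = -166/(-18822) - 35410/5198 = -166*(-1/18822) - 35410*1/5198 = 83/9411 - 17705/2599 = -166406038/24459189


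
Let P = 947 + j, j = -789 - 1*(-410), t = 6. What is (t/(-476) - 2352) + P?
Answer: -424595/238 ≈ -1784.0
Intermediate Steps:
j = -379 (j = -789 + 410 = -379)
P = 568 (P = 947 - 379 = 568)
(t/(-476) - 2352) + P = (6/(-476) - 2352) + 568 = (6*(-1/476) - 2352) + 568 = (-3/238 - 2352) + 568 = -559779/238 + 568 = -424595/238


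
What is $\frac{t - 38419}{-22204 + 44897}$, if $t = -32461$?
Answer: $- \frac{70880}{22693} \approx -3.1234$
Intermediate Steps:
$\frac{t - 38419}{-22204 + 44897} = \frac{-32461 - 38419}{-22204 + 44897} = - \frac{70880}{22693}$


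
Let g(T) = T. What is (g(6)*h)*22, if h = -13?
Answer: -1716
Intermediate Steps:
(g(6)*h)*22 = (6*(-13))*22 = -78*22 = -1716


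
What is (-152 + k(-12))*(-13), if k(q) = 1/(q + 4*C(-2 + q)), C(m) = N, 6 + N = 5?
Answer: 31629/16 ≈ 1976.8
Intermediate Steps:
N = -1 (N = -6 + 5 = -1)
C(m) = -1
k(q) = 1/(-4 + q) (k(q) = 1/(q + 4*(-1)) = 1/(q - 4) = 1/(-4 + q))
(-152 + k(-12))*(-13) = (-152 + 1/(-4 - 12))*(-13) = (-152 + 1/(-16))*(-13) = (-152 - 1/16)*(-13) = -2433/16*(-13) = 31629/16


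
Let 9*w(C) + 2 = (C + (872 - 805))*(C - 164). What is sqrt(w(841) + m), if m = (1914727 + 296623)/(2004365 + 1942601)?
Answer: sqrt(1083796464765419)/125967 ≈ 261.35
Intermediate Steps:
m = 23525/41989 (m = 2211350/3946966 = 2211350*(1/3946966) = 23525/41989 ≈ 0.56027)
w(C) = -2/9 + (-164 + C)*(67 + C)/9 (w(C) = -2/9 + ((C + (872 - 805))*(C - 164))/9 = -2/9 + ((C + 67)*(-164 + C))/9 = -2/9 + ((67 + C)*(-164 + C))/9 = -2/9 + ((-164 + C)*(67 + C))/9 = -2/9 + (-164 + C)*(67 + C)/9)
sqrt(w(841) + m) = sqrt((-10990/9 - 97/9*841 + (1/9)*841**2) + 23525/41989) = sqrt((-10990/9 - 81577/9 + (1/9)*707281) + 23525/41989) = sqrt((-10990/9 - 81577/9 + 707281/9) + 23525/41989) = sqrt(614714/9 + 23525/41989) = sqrt(25811437871/377901) = sqrt(1083796464765419)/125967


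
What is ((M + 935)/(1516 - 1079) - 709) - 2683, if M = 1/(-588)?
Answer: -871044973/256956 ≈ -3389.9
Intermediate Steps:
M = -1/588 ≈ -0.0017007
((M + 935)/(1516 - 1079) - 709) - 2683 = ((-1/588 + 935)/(1516 - 1079) - 709) - 2683 = ((549779/588)/437 - 709) - 2683 = ((549779/588)*(1/437) - 709) - 2683 = (549779/256956 - 709) - 2683 = -181632025/256956 - 2683 = -871044973/256956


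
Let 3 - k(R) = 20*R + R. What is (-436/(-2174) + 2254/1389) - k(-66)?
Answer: -2094419027/1509843 ≈ -1387.2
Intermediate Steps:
k(R) = 3 - 21*R (k(R) = 3 - (20*R + R) = 3 - 21*R)
(-436/(-2174) + 2254/1389) - k(-66) = (-436/(-2174) + 2254/1389) - (3 - 21*(-66)) = (-436*(-1/2174) + 2254*(1/1389)) - (3 + 1386) = (218/1087 + 2254/1389) - 1*1389 = 2752900/1509843 - 1389 = -2094419027/1509843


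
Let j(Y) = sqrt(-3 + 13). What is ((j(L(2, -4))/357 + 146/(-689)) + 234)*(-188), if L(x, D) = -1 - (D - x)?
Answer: -30283040/689 - 188*sqrt(10)/357 ≈ -43954.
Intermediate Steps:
L(x, D) = -1 + x - D (L(x, D) = -1 + (x - D) = -1 + x - D)
j(Y) = sqrt(10)
((j(L(2, -4))/357 + 146/(-689)) + 234)*(-188) = ((sqrt(10)/357 + 146/(-689)) + 234)*(-188) = ((sqrt(10)*(1/357) + 146*(-1/689)) + 234)*(-188) = ((sqrt(10)/357 - 146/689) + 234)*(-188) = ((-146/689 + sqrt(10)/357) + 234)*(-188) = (161080/689 + sqrt(10)/357)*(-188) = -30283040/689 - 188*sqrt(10)/357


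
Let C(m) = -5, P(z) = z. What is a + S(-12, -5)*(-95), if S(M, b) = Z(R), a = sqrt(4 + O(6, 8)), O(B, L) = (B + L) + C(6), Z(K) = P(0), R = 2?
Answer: sqrt(13) ≈ 3.6056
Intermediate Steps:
Z(K) = 0
O(B, L) = -5 + B + L (O(B, L) = (B + L) - 5 = -5 + B + L)
a = sqrt(13) (a = sqrt(4 + (-5 + 6 + 8)) = sqrt(4 + 9) = sqrt(13) ≈ 3.6056)
S(M, b) = 0
a + S(-12, -5)*(-95) = sqrt(13) + 0*(-95) = sqrt(13) + 0 = sqrt(13)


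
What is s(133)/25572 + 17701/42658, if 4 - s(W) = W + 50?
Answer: 222507095/545425188 ≈ 0.40795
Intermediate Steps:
s(W) = -46 - W (s(W) = 4 - (W + 50) = 4 - (50 + W) = 4 + (-50 - W) = -46 - W)
s(133)/25572 + 17701/42658 = (-46 - 1*133)/25572 + 17701/42658 = (-46 - 133)*(1/25572) + 17701*(1/42658) = -179*1/25572 + 17701/42658 = -179/25572 + 17701/42658 = 222507095/545425188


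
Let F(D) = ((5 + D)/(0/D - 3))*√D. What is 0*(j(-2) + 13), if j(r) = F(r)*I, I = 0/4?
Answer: 0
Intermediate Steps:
I = 0 (I = 0*(¼) = 0)
F(D) = √D*(-5/3 - D/3) (F(D) = ((5 + D)/(0 - 3))*√D = ((5 + D)/(-3))*√D = ((5 + D)*(-⅓))*√D = (-5/3 - D/3)*√D = √D*(-5/3 - D/3))
j(r) = 0 (j(r) = (√r*(-5 - r)/3)*0 = 0)
0*(j(-2) + 13) = 0*(0 + 13) = 0*13 = 0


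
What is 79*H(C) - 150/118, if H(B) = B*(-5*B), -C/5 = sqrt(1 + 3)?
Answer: -2330575/59 ≈ -39501.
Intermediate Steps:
C = -10 (C = -5*sqrt(1 + 3) = -5*sqrt(4) = -5*2 = -10)
H(B) = -5*B**2
79*H(C) - 150/118 = 79*(-5*(-10)**2) - 150/118 = 79*(-5*100) - 150*1/118 = 79*(-500) - 75/59 = -39500 - 75/59 = -2330575/59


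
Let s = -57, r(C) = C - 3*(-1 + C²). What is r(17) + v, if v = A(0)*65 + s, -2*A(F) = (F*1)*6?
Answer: -904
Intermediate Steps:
r(C) = 3 + C - 3*C² (r(C) = C - (-3 + 3*C²) = C + (3 - 3*C²) = 3 + C - 3*C²)
A(F) = -3*F (A(F) = -F*1*6/2 = -F*6/2 = -3*F)
v = -57 (v = -3*0*65 - 57 = 0*65 - 57 = 0 - 57 = -57)
r(17) + v = (3 + 17 - 3*17²) - 57 = (3 + 17 - 3*289) - 57 = (3 + 17 - 867) - 57 = -847 - 57 = -904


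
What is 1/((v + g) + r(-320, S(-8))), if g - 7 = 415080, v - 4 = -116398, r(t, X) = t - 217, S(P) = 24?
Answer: 1/298156 ≈ 3.3539e-6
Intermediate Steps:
r(t, X) = -217 + t
v = -116394 (v = 4 - 116398 = -116394)
g = 415087 (g = 7 + 415080 = 415087)
1/((v + g) + r(-320, S(-8))) = 1/((-116394 + 415087) + (-217 - 320)) = 1/(298693 - 537) = 1/298156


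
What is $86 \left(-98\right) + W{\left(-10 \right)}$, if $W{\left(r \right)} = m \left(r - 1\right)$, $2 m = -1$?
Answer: $- \frac{16845}{2} \approx -8422.5$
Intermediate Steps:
$m = - \frac{1}{2}$ ($m = \frac{1}{2} \left(-1\right) = - \frac{1}{2} \approx -0.5$)
$W{\left(r \right)} = \frac{1}{2} - \frac{r}{2}$ ($W{\left(r \right)} = - \frac{r - 1}{2} = - \frac{-1 + r}{2} = \frac{1}{2} - \frac{r}{2}$)
$86 \left(-98\right) + W{\left(-10 \right)} = 86 \left(-98\right) + \left(\frac{1}{2} - -5\right) = -8428 + \left(\frac{1}{2} + 5\right) = -8428 + \frac{11}{2} = - \frac{16845}{2}$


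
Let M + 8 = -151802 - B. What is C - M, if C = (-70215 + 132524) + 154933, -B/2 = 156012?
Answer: 57028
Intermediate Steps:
B = -312024 (B = -2*156012 = -312024)
C = 217242 (C = 62309 + 154933 = 217242)
M = 160214 (M = -8 + (-151802 - 1*(-312024)) = -8 + (-151802 + 312024) = -8 + 160222 = 160214)
C - M = 217242 - 1*160214 = 217242 - 160214 = 57028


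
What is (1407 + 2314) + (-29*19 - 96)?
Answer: 3074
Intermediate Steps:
(1407 + 2314) + (-29*19 - 96) = 3721 + (-551 - 96) = 3721 - 647 = 3074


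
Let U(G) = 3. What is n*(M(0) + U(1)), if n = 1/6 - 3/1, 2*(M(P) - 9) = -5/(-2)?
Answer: -901/24 ≈ -37.542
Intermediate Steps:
M(P) = 41/4 (M(P) = 9 + (-5/(-2))/2 = 9 + (-5*(-1/2))/2 = 9 + (1/2)*(5/2) = 9 + 5/4 = 41/4)
n = -17/6 (n = 1*(1/6) - 3*1 = 1/6 - 3 = -17/6 ≈ -2.8333)
n*(M(0) + U(1)) = -17*(41/4 + 3)/6 = -17/6*53/4 = -901/24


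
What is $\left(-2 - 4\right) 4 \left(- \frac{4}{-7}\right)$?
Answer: $- \frac{96}{7} \approx -13.714$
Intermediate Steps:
$\left(-2 - 4\right) 4 \left(- \frac{4}{-7}\right) = \left(-6\right) 4 \left(\left(-4\right) \left(- \frac{1}{7}\right)\right) = \left(-24\right) \frac{4}{7} = - \frac{96}{7}$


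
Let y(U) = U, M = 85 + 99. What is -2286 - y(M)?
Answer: -2470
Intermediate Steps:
M = 184
-2286 - y(M) = -2286 - 1*184 = -2286 - 184 = -2470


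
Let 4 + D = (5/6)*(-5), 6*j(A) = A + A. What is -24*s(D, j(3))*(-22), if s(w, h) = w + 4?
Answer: -2200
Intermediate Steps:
j(A) = A/3 (j(A) = (A + A)/6 = (2*A)/6 = A/3)
D = -49/6 (D = -4 + (5/6)*(-5) = -4 + ((⅙)*5)*(-5) = -4 + (⅚)*(-5) = -4 - 25/6 = -49/6 ≈ -8.1667)
s(w, h) = 4 + w
-24*s(D, j(3))*(-22) = -24*(4 - 49/6)*(-22) = -24*(-25/6)*(-22) = 100*(-22) = -2200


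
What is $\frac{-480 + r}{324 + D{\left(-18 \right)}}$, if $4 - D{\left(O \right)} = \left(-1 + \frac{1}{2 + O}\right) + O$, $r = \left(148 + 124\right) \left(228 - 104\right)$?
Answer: $\frac{531968}{5553} \approx 95.798$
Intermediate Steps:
$r = 33728$ ($r = 272 \cdot 124 = 33728$)
$D{\left(O \right)} = 5 - O - \frac{1}{2 + O}$ ($D{\left(O \right)} = 4 - \left(\left(-1 + \frac{1}{2 + O}\right) + O\right) = 4 - \left(-1 + O + \frac{1}{2 + O}\right) = 5 - O - \frac{1}{2 + O}$)
$\frac{-480 + r}{324 + D{\left(-18 \right)}} = \frac{-480 + 33728}{324 + \frac{9 - \left(-18\right)^{2} + 3 \left(-18\right)}{2 - 18}} = \frac{33248}{324 + \frac{9 - 324 - 54}{-16}} = \frac{33248}{324 - \frac{9 - 324 - 54}{16}} = \frac{33248}{324 - - \frac{369}{16}} = \frac{33248}{324 + \frac{369}{16}} = \frac{33248}{\frac{5553}{16}} = 33248 \cdot \frac{16}{5553} = \frac{531968}{5553}$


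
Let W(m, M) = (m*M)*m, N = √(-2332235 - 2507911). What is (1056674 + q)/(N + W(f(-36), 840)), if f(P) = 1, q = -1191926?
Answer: -2103920/102699 + 7514*I*√537794/102699 ≈ -20.486 + 53.655*I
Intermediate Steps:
N = 3*I*√537794 (N = √(-4840146) = 3*I*√537794 ≈ 2200.0*I)
W(m, M) = M*m² (W(m, M) = (M*m)*m = M*m²)
(1056674 + q)/(N + W(f(-36), 840)) = (1056674 - 1191926)/(3*I*√537794 + 840*1²) = -135252/(3*I*√537794 + 840*1) = -135252/(3*I*√537794 + 840) = -135252/(840 + 3*I*√537794)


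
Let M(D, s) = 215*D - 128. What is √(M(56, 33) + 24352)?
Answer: 2*√9066 ≈ 190.43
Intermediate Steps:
M(D, s) = -128 + 215*D
√(M(56, 33) + 24352) = √((-128 + 215*56) + 24352) = √((-128 + 12040) + 24352) = √(11912 + 24352) = √36264 = 2*√9066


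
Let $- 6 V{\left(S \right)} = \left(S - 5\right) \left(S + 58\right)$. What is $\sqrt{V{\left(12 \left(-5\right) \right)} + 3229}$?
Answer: $\frac{\sqrt{28866}}{3} \approx 56.633$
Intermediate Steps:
$V{\left(S \right)} = - \frac{\left(-5 + S\right) \left(58 + S\right)}{6}$ ($V{\left(S \right)} = - \frac{\left(S - 5\right) \left(S + 58\right)}{6} = - \frac{\left(-5 + S\right) \left(58 + S\right)}{6}$)
$\sqrt{V{\left(12 \left(-5\right) \right)} + 3229} = \sqrt{\left(\frac{145}{3} - \frac{53 \cdot 12 \left(-5\right)}{6} - \frac{\left(12 \left(-5\right)\right)^{2}}{6}\right) + 3229} = \sqrt{\left(\frac{145}{3} - -530 - \frac{\left(-60\right)^{2}}{6}\right) + 3229} = \sqrt{\left(\frac{145}{3} + 530 - 600\right) + 3229} = \sqrt{- \frac{65}{3} + 3229} = \sqrt{\frac{9622}{3}} = \frac{\sqrt{28866}}{3}$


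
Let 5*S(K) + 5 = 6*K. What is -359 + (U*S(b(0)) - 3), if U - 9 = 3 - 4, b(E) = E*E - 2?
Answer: -1946/5 ≈ -389.20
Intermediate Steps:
b(E) = -2 + E² (b(E) = E² - 2 = -2 + E²)
U = 8 (U = 9 + (3 - 4) = 9 - 1 = 8)
S(K) = -1 + 6*K/5 (S(K) = -1 + (6*K)/5 = -1 + 6*K/5)
-359 + (U*S(b(0)) - 3) = -359 + (8*(-1 + 6*(-2 + 0²)/5) - 3) = -359 + (8*(-1 + 6*(-2 + 0)/5) - 3) = -359 + (8*(-1 + (6/5)*(-2)) - 3) = -359 + (8*(-1 - 12/5) - 3) = -359 + (8*(-17/5) - 3) = -359 + (-136/5 - 3) = -359 - 151/5 = -1946/5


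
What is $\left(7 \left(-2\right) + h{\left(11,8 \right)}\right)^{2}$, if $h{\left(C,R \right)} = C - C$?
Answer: $196$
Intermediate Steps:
$h{\left(C,R \right)} = 0$
$\left(7 \left(-2\right) + h{\left(11,8 \right)}\right)^{2} = \left(7 \left(-2\right) + 0\right)^{2} = \left(-14 + 0\right)^{2} = \left(-14\right)^{2} = 196$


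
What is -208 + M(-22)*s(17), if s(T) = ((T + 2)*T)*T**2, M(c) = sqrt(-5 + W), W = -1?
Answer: -208 + 93347*I*sqrt(6) ≈ -208.0 + 2.2865e+5*I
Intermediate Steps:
M(c) = I*sqrt(6) (M(c) = sqrt(-5 - 1) = sqrt(-6) = I*sqrt(6))
s(T) = T**3*(2 + T) (s(T) = ((2 + T)*T)*T**2 = (T*(2 + T))*T**2 = T**3*(2 + T))
-208 + M(-22)*s(17) = -208 + (I*sqrt(6))*(17**3*(2 + 17)) = -208 + (I*sqrt(6))*(4913*19) = -208 + (I*sqrt(6))*93347 = -208 + 93347*I*sqrt(6)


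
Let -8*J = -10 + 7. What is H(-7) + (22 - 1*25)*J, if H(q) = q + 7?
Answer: -9/8 ≈ -1.1250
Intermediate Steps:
H(q) = 7 + q
J = 3/8 (J = -(-10 + 7)/8 = -⅛*(-3) = 3/8 ≈ 0.37500)
H(-7) + (22 - 1*25)*J = (7 - 7) + (22 - 1*25)*(3/8) = 0 + (22 - 25)*(3/8) = 0 - 3*3/8 = 0 - 9/8 = -9/8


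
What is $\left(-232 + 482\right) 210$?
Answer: $52500$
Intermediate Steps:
$\left(-232 + 482\right) 210 = 250 \cdot 210 = 52500$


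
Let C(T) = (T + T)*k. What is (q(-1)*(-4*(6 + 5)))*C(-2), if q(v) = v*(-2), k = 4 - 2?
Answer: 704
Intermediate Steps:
k = 2
q(v) = -2*v
C(T) = 4*T (C(T) = (T + T)*2 = (2*T)*2 = 4*T)
(q(-1)*(-4*(6 + 5)))*C(-2) = ((-2*(-1))*(-4*(6 + 5)))*(4*(-2)) = (2*(-4*11))*(-8) = (2*(-44))*(-8) = -88*(-8) = 704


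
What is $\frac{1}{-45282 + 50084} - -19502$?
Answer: $\frac{93648605}{4802} \approx 19502.0$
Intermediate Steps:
$\frac{1}{-45282 + 50084} - -19502 = \frac{1}{4802} + 19502 = \frac{93648605}{4802}$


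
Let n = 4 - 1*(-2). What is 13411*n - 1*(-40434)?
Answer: 120900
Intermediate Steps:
n = 6 (n = 4 + 2 = 6)
13411*n - 1*(-40434) = 13411*6 - 1*(-40434) = 80466 + 40434 = 120900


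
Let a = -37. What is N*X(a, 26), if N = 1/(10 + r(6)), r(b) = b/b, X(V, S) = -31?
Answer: -31/11 ≈ -2.8182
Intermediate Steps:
r(b) = 1
N = 1/11 (N = 1/(10 + 1) = 1/11 ≈ 0.090909)
N*X(a, 26) = (1/11)*(-31) = -31/11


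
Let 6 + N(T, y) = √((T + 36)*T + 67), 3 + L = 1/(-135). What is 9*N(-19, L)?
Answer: -54 + 144*I ≈ -54.0 + 144.0*I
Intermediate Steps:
L = -406/135 (L = -3 + 1/(-135) = -3 - 1/135 = -406/135 ≈ -3.0074)
N(T, y) = -6 + √(67 + T*(36 + T)) (N(T, y) = -6 + √((T + 36)*T + 67) = -6 + √((36 + T)*T + 67) = -6 + √(T*(36 + T) + 67) = -6 + √(67 + T*(36 + T)))
9*N(-19, L) = 9*(-6 + √(67 + (-19)² + 36*(-19))) = 9*(-6 + √(67 + 361 - 684)) = 9*(-6 + √(-256)) = 9*(-6 + 16*I) = -54 + 144*I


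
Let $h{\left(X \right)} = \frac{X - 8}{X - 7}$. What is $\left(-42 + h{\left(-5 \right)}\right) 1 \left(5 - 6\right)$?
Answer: $\frac{491}{12} \approx 40.917$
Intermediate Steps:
$h{\left(X \right)} = \frac{-8 + X}{-7 + X}$
$\left(-42 + h{\left(-5 \right)}\right) 1 \left(5 - 6\right) = \left(-42 + \frac{-8 - 5}{-7 - 5}\right) 1 \left(5 - 6\right) = \left(-42 + \frac{1}{-12} \left(-13\right)\right) 1 \left(-1\right) = \left(-42 - - \frac{13}{12}\right) \left(-1\right) = \left(-42 + \frac{13}{12}\right) \left(-1\right) = \left(- \frac{491}{12}\right) \left(-1\right) = \frac{491}{12}$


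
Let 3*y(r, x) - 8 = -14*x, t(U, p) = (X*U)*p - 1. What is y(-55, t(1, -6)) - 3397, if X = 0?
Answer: -10169/3 ≈ -3389.7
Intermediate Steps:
t(U, p) = -1 (t(U, p) = (0*U)*p - 1 = 0*p - 1 = 0 - 1 = -1)
y(r, x) = 8/3 - 14*x/3 (y(r, x) = 8/3 + (-14*x)/3 = 8/3 - 14*x/3)
y(-55, t(1, -6)) - 3397 = (8/3 - 14/3*(-1)) - 3397 = (8/3 + 14/3) - 3397 = 22/3 - 3397 = -10169/3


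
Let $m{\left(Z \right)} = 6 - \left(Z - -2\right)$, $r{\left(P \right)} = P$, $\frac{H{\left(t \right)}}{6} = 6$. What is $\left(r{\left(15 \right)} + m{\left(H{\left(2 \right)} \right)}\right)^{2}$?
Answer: $289$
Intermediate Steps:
$H{\left(t \right)} = 36$ ($H{\left(t \right)} = 6 \cdot 6 = 36$)
$m{\left(Z \right)} = 4 - Z$ ($m{\left(Z \right)} = 6 - \left(Z + 2\right) = 6 - \left(2 + Z\right) = 4 - Z$)
$\left(r{\left(15 \right)} + m{\left(H{\left(2 \right)} \right)}\right)^{2} = \left(15 + \left(4 - 36\right)\right)^{2} = \left(15 - 32\right)^{2} = \left(-17\right)^{2} = 289$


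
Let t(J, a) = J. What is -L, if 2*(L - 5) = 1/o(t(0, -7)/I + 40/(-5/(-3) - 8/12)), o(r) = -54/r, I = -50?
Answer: -125/27 ≈ -4.6296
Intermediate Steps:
L = 125/27 (L = 5 + 1/(2*((-54/(0/(-50) + 40/(-5/(-3) - 8/12))))) = 5 + 1/(2*((-54/(0*(-1/50) + 40/(-5*(-⅓) - 8*1/12))))) = 5 + 1/(2*((-54/(0 + 40/(5/3 - ⅔))))) = 5 + 1/(2*((-54/(0 + 40/1)))) = 5 + 1/(2*((-54/(0 + 40*1)))) = 5 + 1/(2*((-54/(0 + 40)))) = 5 + 1/(2*((-54/40))) = 5 + 1/(2*((-54*1/40))) = 5 + 1/(2*(-27/20)) = 5 + (½)*(-20/27) = 5 - 10/27 = 125/27 ≈ 4.6296)
-L = -1*125/27 = -125/27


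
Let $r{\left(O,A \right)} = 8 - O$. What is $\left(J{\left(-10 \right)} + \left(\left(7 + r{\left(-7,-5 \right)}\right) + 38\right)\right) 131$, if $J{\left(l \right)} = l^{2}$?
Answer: $20960$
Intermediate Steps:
$\left(J{\left(-10 \right)} + \left(\left(7 + r{\left(-7,-5 \right)}\right) + 38\right)\right) 131 = \left(\left(-10\right)^{2} + \left(\left(7 + \left(8 - -7\right)\right) + 38\right)\right) 131 = \left(100 + \left(\left(7 + \left(8 + 7\right)\right) + 38\right)\right) 131 = \left(100 + \left(\left(7 + 15\right) + 38\right)\right) 131 = \left(100 + \left(22 + 38\right)\right) 131 = \left(100 + 60\right) 131 = 160 \cdot 131 = 20960$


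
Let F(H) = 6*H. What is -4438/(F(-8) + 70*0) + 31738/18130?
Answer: 2928013/31080 ≈ 94.209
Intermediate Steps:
-4438/(F(-8) + 70*0) + 31738/18130 = -4438/(6*(-8) + 70*0) + 31738/18130 = -4438/(-48 + 0) + 31738*(1/18130) = -4438/(-48) + 2267/1295 = -4438*(-1/48) + 2267/1295 = 2219/24 + 2267/1295 = 2928013/31080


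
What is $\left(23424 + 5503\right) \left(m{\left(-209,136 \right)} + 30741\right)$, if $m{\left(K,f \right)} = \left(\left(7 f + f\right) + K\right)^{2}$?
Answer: $23239431114$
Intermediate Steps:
$m{\left(K,f \right)} = \left(K + 8 f\right)^{2}$ ($m{\left(K,f \right)} = \left(8 f + K\right)^{2} = \left(K + 8 f\right)^{2}$)
$\left(23424 + 5503\right) \left(m{\left(-209,136 \right)} + 30741\right) = \left(23424 + 5503\right) \left(\left(-209 + 8 \cdot 136\right)^{2} + 30741\right) = 28927 \left(\left(-209 + 1088\right)^{2} + 30741\right) = 28927 \left(879^{2} + 30741\right) = 28927 \left(772641 + 30741\right) = 28927 \cdot 803382 = 23239431114$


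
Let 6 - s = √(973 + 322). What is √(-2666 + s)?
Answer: √(-2660 - √1295) ≈ 51.923*I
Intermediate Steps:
s = 6 - √1295 (s = 6 - √(973 + 322) = 6 - √1295 ≈ -29.986)
√(-2666 + s) = √(-2666 + (6 - √1295)) = √(-2660 - √1295)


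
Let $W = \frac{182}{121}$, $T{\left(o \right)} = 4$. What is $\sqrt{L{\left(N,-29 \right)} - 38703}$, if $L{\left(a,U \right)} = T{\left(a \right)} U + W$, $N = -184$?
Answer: $\frac{i \sqrt{4696917}}{11} \approx 197.02 i$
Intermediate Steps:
$W = \frac{182}{121}$ ($W = 182 \cdot \frac{1}{121} = \frac{182}{121} \approx 1.5041$)
$L{\left(a,U \right)} = \frac{182}{121} + 4 U$ ($L{\left(a,U \right)} = 4 U + \frac{182}{121} = \frac{182}{121} + 4 U$)
$\sqrt{L{\left(N,-29 \right)} - 38703} = \sqrt{\left(\frac{182}{121} + 4 \left(-29\right)\right) - 38703} = \sqrt{\left(\frac{182}{121} - 116\right) - 38703} = \sqrt{- \frac{13854}{121} - 38703} = \sqrt{- \frac{4696917}{121}} = \frac{i \sqrt{4696917}}{11}$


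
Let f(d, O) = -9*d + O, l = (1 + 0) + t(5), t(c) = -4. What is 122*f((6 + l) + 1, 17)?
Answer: -2318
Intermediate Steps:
l = -3 (l = (1 + 0) - 4 = 1 - 4 = -3)
f(d, O) = O - 9*d
122*f((6 + l) + 1, 17) = 122*(17 - 9*((6 - 3) + 1)) = 122*(17 - 9*(3 + 1)) = 122*(17 - 9*4) = 122*(17 - 36) = 122*(-19) = -2318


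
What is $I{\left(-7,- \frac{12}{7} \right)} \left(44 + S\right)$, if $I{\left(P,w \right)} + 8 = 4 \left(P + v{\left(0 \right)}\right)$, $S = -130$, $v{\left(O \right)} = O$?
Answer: $3096$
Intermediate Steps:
$I{\left(P,w \right)} = -8 + 4 P$ ($I{\left(P,w \right)} = -8 + 4 \left(P + 0\right) = -8 + 4 P$)
$I{\left(-7,- \frac{12}{7} \right)} \left(44 + S\right) = \left(-8 + 4 \left(-7\right)\right) \left(44 - 130\right) = \left(-8 - 28\right) \left(-86\right) = \left(-36\right) \left(-86\right) = 3096$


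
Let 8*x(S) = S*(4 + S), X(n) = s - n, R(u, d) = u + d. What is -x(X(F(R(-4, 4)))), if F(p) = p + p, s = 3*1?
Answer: -21/8 ≈ -2.6250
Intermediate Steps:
R(u, d) = d + u
s = 3
F(p) = 2*p
X(n) = 3 - n
x(S) = S*(4 + S)/8 (x(S) = (S*(4 + S))/8 = S*(4 + S)/8)
-x(X(F(R(-4, 4)))) = -(3 - 2*(4 - 4))*(4 + (3 - 2*(4 - 4)))/8 = -(3 - 2*0)*(4 + (3 - 2*0))/8 = -(3 - 1*0)*(4 + (3 - 1*0))/8 = -(3 + 0)*(4 + (3 + 0))/8 = -3*(4 + 3)/8 = -3*7/8 = -1*21/8 = -21/8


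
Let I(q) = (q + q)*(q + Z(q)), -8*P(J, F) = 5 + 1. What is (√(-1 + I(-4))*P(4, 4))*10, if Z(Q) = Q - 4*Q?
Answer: -15*I*√65/2 ≈ -60.467*I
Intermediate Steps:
P(J, F) = -¾ (P(J, F) = -(5 + 1)/8 = -⅛*6 = -¾)
Z(Q) = -3*Q
I(q) = -4*q² (I(q) = (q + q)*(q - 3*q) = (2*q)*(-2*q) = -4*q²)
(√(-1 + I(-4))*P(4, 4))*10 = (√(-1 - 4*(-4)²)*(-¾))*10 = (√(-1 - 4*16)*(-¾))*10 = (√(-1 - 64)*(-¾))*10 = (√(-65)*(-¾))*10 = ((I*√65)*(-¾))*10 = -3*I*√65/4*10 = -15*I*√65/2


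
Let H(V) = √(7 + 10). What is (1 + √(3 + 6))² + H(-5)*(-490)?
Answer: 16 - 490*√17 ≈ -2004.3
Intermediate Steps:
H(V) = √17
(1 + √(3 + 6))² + H(-5)*(-490) = (1 + √(3 + 6))² + √17*(-490) = (1 + √9)² - 490*√17 = (1 + 3)² - 490*√17 = 4² - 490*√17 = 16 - 490*√17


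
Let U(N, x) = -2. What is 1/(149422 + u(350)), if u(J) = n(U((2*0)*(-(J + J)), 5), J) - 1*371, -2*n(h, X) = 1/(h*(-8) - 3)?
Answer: 26/3875325 ≈ 6.7091e-6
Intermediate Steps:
n(h, X) = -1/(2*(-3 - 8*h)) (n(h, X) = -1/(2*(h*(-8) - 3)) = -1/(2*(-8*h - 3)) = -1/(2*(-3 - 8*h)))
u(J) = -9647/26 (u(J) = 1/(2*(3 + 8*(-2))) - 1*371 = 1/(2*(3 - 16)) - 371 = (½)/(-13) - 371 = (½)*(-1/13) - 371 = -1/26 - 371 = -9647/26)
1/(149422 + u(350)) = 1/(149422 - 9647/26) = 1/(3875325/26) = 26/3875325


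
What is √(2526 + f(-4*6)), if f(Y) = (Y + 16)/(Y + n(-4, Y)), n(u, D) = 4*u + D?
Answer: √40418/4 ≈ 50.261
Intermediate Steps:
n(u, D) = D + 4*u
f(Y) = (16 + Y)/(-16 + 2*Y) (f(Y) = (Y + 16)/(Y + (Y + 4*(-4))) = (16 + Y)/(Y + (Y - 16)) = (16 + Y)/(Y + (-16 + Y)) = (16 + Y)/(-16 + 2*Y))
√(2526 + f(-4*6)) = √(2526 + (16 - 4*6)/(2*(-8 - 4*6))) = √(2526 + (16 - 24)/(2*(-8 - 24))) = √(2526 + (½)*(-8)/(-32)) = √(2526 + (½)*(-1/32)*(-8)) = √(2526 + ⅛) = √(20209/8) = √40418/4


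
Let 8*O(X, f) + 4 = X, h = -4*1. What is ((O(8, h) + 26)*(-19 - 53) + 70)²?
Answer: 3378244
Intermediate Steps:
h = -4
O(X, f) = -½ + X/8
((O(8, h) + 26)*(-19 - 53) + 70)² = (((-½ + (⅛)*8) + 26)*(-19 - 53) + 70)² = (((-½ + 1) + 26)*(-72) + 70)² = ((½ + 26)*(-72) + 70)² = ((53/2)*(-72) + 70)² = (-1908 + 70)² = (-1838)² = 3378244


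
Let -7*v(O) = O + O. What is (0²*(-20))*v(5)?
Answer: 0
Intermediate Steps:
v(O) = -2*O/7 (v(O) = -(O + O)/7 = -2*O/7)
(0²*(-20))*v(5) = (0²*(-20))*(-2/7*5) = (0*(-20))*(-10/7) = 0*(-10/7) = 0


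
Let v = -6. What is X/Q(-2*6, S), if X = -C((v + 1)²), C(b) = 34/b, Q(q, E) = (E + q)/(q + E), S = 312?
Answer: -34/25 ≈ -1.3600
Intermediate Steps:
Q(q, E) = 1 (Q(q, E) = (E + q)/(E + q) = 1)
X = -34/25 (X = -34/((-6 + 1)²) = -34/((-5)²) = -34/25 ≈ -1.3600)
X/Q(-2*6, S) = -34/25/1 = -34/25*1 = -34/25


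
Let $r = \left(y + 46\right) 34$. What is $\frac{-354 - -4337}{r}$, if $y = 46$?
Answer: $\frac{3983}{3128} \approx 1.2733$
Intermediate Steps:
$r = 3128$ ($r = \left(46 + 46\right) 34 = 92 \cdot 34 = 3128$)
$\frac{-354 - -4337}{r} = \frac{-354 - -4337}{3128} = \left(-354 + 4337\right) \frac{1}{3128} = 3983 \cdot \frac{1}{3128} = \frac{3983}{3128}$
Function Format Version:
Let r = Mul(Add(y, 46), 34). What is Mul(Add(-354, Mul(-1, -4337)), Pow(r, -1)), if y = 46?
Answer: Rational(3983, 3128) ≈ 1.2733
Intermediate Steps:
r = 3128 (r = Mul(Add(46, 46), 34) = Mul(92, 34) = 3128)
Mul(Add(-354, Mul(-1, -4337)), Pow(r, -1)) = Mul(Add(-354, Mul(-1, -4337)), Pow(3128, -1)) = Mul(Add(-354, 4337), Rational(1, 3128)) = Mul(3983, Rational(1, 3128)) = Rational(3983, 3128)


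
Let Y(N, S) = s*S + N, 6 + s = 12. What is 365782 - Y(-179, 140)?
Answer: 365121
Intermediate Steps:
s = 6 (s = -6 + 12 = 6)
Y(N, S) = N + 6*S (Y(N, S) = 6*S + N = N + 6*S)
365782 - Y(-179, 140) = 365782 - (-179 + 6*140) = 365782 - (-179 + 840) = 365782 - 1*661 = 365782 - 661 = 365121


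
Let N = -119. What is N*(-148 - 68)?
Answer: 25704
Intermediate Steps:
N*(-148 - 68) = -119*(-148 - 68) = -119*(-216) = 25704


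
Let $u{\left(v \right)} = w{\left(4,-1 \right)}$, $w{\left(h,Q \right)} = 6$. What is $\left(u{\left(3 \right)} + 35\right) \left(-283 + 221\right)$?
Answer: $-2542$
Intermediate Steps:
$u{\left(v \right)} = 6$
$\left(u{\left(3 \right)} + 35\right) \left(-283 + 221\right) = \left(6 + 35\right) \left(-283 + 221\right) = 41 \left(-62\right) = -2542$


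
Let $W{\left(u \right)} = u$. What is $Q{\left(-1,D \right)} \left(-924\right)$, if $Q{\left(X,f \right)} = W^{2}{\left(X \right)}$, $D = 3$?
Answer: $-924$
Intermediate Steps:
$Q{\left(X,f \right)} = X^{2}$
$Q{\left(-1,D \right)} \left(-924\right) = \left(-1\right)^{2} \left(-924\right) = 1 \left(-924\right) = -924$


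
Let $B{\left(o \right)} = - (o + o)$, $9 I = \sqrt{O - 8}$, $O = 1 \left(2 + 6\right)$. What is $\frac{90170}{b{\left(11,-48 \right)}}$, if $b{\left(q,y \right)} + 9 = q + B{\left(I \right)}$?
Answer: $45085$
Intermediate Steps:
$O = 8$ ($O = 1 \cdot 8 = 8$)
$I = 0$ ($I = \frac{\sqrt{8 - 8}}{9} = \frac{\sqrt{0}}{9} = \frac{1}{9} \cdot 0 = 0$)
$B{\left(o \right)} = - 2 o$
$b{\left(q,y \right)} = -9 + q$ ($b{\left(q,y \right)} = -9 + \left(q - 0\right) = -9 + \left(q + 0\right) = -9 + q$)
$\frac{90170}{b{\left(11,-48 \right)}} = \frac{90170}{-9 + 11} = \frac{90170}{2} = 90170 \cdot \frac{1}{2} = 45085$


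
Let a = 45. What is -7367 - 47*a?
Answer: -9482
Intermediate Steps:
-7367 - 47*a = -7367 - 47*45 = -7367 - 1*2115 = -7367 - 2115 = -9482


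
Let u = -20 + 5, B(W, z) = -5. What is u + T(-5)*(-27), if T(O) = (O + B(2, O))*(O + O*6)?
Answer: -9465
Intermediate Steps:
u = -15
T(O) = 7*O*(-5 + O) (T(O) = (O - 5)*(O + O*6) = (-5 + O)*(O + 6*O) = (-5 + O)*(7*O) = 7*O*(-5 + O))
u + T(-5)*(-27) = -15 + (7*(-5)*(-5 - 5))*(-27) = -15 + (7*(-5)*(-10))*(-27) = -15 + 350*(-27) = -15 - 9450 = -9465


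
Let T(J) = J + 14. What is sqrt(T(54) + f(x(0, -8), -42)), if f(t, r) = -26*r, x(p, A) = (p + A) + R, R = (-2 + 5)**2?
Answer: 2*sqrt(290) ≈ 34.059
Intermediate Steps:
T(J) = 14 + J
R = 9 (R = 3**2 = 9)
x(p, A) = 9 + A + p (x(p, A) = (p + A) + 9 = (A + p) + 9 = 9 + A + p)
sqrt(T(54) + f(x(0, -8), -42)) = sqrt((14 + 54) - 26*(-42)) = sqrt(68 + 1092) = sqrt(1160) = 2*sqrt(290)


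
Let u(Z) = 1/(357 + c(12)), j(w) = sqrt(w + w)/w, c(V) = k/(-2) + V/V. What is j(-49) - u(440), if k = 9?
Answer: -2/707 - I*sqrt(2)/7 ≈ -0.0028289 - 0.20203*I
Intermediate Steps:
c(V) = -7/2 (c(V) = 9/(-2) + V/V = 9*(-1/2) + 1 = -9/2 + 1 = -7/2)
j(w) = sqrt(2)/sqrt(w) (j(w) = sqrt(2*w)/w = (sqrt(2)*sqrt(w))/w = sqrt(2)/sqrt(w))
u(Z) = 2/707 (u(Z) = 1/(357 - 7/2) = 1/(707/2) = 2/707)
j(-49) - u(440) = sqrt(2)/sqrt(-49) - 1*2/707 = sqrt(2)*(-I/7) - 2/707 = -I*sqrt(2)/7 - 2/707 = -2/707 - I*sqrt(2)/7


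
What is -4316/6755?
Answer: -4316/6755 ≈ -0.63893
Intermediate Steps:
-4316/6755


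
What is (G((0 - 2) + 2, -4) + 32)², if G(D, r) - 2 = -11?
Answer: 529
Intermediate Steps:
G(D, r) = -9 (G(D, r) = 2 - 11 = -9)
(G((0 - 2) + 2, -4) + 32)² = (-9 + 32)² = 23² = 529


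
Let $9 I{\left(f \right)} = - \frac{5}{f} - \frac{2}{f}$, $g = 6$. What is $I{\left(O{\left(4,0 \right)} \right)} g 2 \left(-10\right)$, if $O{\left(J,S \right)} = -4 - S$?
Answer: $- \frac{70}{3} \approx -23.333$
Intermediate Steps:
$I{\left(f \right)} = - \frac{7}{9 f}$ ($I{\left(f \right)} = \frac{- \frac{5}{f} - \frac{2}{f}}{9} = \frac{\left(-7\right) \frac{1}{f}}{9} = - \frac{7}{9 f}$)
$I{\left(O{\left(4,0 \right)} \right)} g 2 \left(-10\right) = - \frac{7}{9 \left(-4 - 0\right)} 6 \cdot 2 \left(-10\right) = - \frac{7}{9 \left(-4 + 0\right)} 12 \left(-10\right) = - \frac{7}{9 \left(-4\right)} 12 \left(-10\right) = \left(- \frac{7}{9}\right) \left(- \frac{1}{4}\right) 12 \left(-10\right) = \frac{7}{36} \cdot 12 \left(-10\right) = \frac{7}{3} \left(-10\right) = - \frac{70}{3}$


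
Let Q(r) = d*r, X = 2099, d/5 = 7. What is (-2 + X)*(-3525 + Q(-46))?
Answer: -10768095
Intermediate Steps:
d = 35 (d = 5*7 = 35)
Q(r) = 35*r
(-2 + X)*(-3525 + Q(-46)) = (-2 + 2099)*(-3525 + 35*(-46)) = 2097*(-3525 - 1610) = 2097*(-5135) = -10768095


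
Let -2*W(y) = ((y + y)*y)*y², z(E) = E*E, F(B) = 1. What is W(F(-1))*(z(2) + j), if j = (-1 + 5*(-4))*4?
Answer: 80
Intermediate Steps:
j = -84 (j = (-1 - 20)*4 = -21*4 = -84)
z(E) = E²
W(y) = -y⁴ (W(y) = -(y + y)*y*y²/2 = -(2*y)*y*y²/2 = -2*y²*y²/2 = -y⁴)
W(F(-1))*(z(2) + j) = (-1*1⁴)*(2² - 84) = (-1*1)*(4 - 84) = -1*(-80) = 80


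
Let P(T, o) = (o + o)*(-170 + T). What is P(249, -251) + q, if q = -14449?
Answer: -54107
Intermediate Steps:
P(T, o) = 2*o*(-170 + T) (P(T, o) = (2*o)*(-170 + T) = 2*o*(-170 + T))
P(249, -251) + q = 2*(-251)*(-170 + 249) - 14449 = 2*(-251)*79 - 14449 = -39658 - 14449 = -54107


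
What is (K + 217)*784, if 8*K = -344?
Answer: 136416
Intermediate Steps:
K = -43 (K = (⅛)*(-344) = -43)
(K + 217)*784 = (-43 + 217)*784 = 174*784 = 136416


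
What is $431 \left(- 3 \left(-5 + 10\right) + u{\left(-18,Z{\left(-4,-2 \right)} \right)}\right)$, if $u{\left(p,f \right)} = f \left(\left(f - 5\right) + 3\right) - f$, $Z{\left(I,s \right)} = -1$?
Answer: $-4741$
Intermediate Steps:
$u{\left(p,f \right)} = - f + f \left(-2 + f\right)$ ($u{\left(p,f \right)} = f \left(\left(-5 + f\right) + 3\right) - f = f \left(-2 + f\right) - f = - f + f \left(-2 + f\right)$)
$431 \left(- 3 \left(-5 + 10\right) + u{\left(-18,Z{\left(-4,-2 \right)} \right)}\right) = 431 \left(- 3 \left(-5 + 10\right) - \left(-3 - 1\right)\right) = 431 \left(\left(-3\right) 5 - -4\right) = 431 \left(-15 + 4\right) = 431 \left(-11\right) = -4741$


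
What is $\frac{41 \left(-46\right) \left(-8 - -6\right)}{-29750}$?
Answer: $- \frac{1886}{14875} \approx -0.12679$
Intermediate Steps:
$\frac{41 \left(-46\right) \left(-8 - -6\right)}{-29750} = - 1886 \left(-8 + 6\right) \left(- \frac{1}{29750}\right) = \left(-1886\right) \left(-2\right) \left(- \frac{1}{29750}\right) = 3772 \left(- \frac{1}{29750}\right) = - \frac{1886}{14875}$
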